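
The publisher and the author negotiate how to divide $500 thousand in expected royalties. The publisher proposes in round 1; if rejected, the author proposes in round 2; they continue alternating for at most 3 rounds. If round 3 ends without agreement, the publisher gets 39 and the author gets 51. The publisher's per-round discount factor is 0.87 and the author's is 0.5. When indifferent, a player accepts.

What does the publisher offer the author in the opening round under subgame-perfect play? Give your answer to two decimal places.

54.69

Work backward from the last round.
Round 3 (the publisher proposes): the author gets 51 if talks fail, so the publisher offers 51 and keeps 449.
Round 2 (the author proposes): the publisher can get 449 next round, worth 0.87 × 449 = 390.63 now; the author offers that and keeps 109.37.
Round 1 (the publisher proposes): the author can get 109.37 next round, worth 0.5 × 109.37 = 54.685 now. The publisher offers 54.685 and keeps 500 − 54.685 = 445.315.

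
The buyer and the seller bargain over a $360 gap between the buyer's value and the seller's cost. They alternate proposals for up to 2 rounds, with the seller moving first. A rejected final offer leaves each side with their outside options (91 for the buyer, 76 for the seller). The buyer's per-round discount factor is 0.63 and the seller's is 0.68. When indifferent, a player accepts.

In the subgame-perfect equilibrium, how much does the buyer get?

By backward induction:
Round 2 (the buyer proposes): the seller gets 76 if talks fail, so the buyer offers 76 and keeps 284.
Round 1 (the seller proposes): the buyer can get 284 next round, worth 0.63 × 284 = 178.92 now, so the seller offers 178.92, keeping 181.08.

178.92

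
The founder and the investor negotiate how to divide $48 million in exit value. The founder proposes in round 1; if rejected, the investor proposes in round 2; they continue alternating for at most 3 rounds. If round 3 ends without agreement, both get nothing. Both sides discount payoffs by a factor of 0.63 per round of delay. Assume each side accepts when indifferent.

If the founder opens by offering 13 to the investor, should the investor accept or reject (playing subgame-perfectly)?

Round 3 (the founder proposes): the investor will accept anything ≥ 0, so the founder offers 0 and keeps 48.
Round 2 (the investor proposes): the founder can get 48 next round, worth 0.63 × 48 = 30.24 now. The investor offers 30.24 and keeps 48 − 30.24 = 17.76.
So by rejecting in round 1, the investor gets 17.76 next round, worth 0.63 × 17.76 = 11.1888 now.
Offer 13 ≥ 11.1888, so the investor accepts.

Accept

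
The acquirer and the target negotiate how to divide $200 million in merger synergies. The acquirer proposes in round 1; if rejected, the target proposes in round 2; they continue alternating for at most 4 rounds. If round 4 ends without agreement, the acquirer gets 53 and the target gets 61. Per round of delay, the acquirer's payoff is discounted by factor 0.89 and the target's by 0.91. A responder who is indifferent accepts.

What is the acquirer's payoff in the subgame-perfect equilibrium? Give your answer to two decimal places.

Round 4 (the target proposes): the acquirer gets 53 if talks fail, so the target offers 53 and keeps 147.
Round 3 (the acquirer proposes): the target can get 147 next round, worth 0.91 × 147 = 133.77 now, so the acquirer offers 133.77, keeping 66.23.
Round 2 (the target proposes): the acquirer can get 66.23 next round, worth 0.89 × 66.23 = 58.9447 now. The target offers 58.9447 and keeps 200 − 58.9447 = 141.0553.
Round 1 (the acquirer proposes): the target can get 141.0553 next round, worth 0.91 × 141.0553 = 128.360323 now; the acquirer offers that and keeps 71.639677.

71.64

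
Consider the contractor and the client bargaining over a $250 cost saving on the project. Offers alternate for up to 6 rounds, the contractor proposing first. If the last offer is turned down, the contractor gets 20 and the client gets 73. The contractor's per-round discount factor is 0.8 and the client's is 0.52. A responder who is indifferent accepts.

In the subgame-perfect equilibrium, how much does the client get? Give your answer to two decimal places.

57.51

Round 6 (the client proposes): the contractor gets 20 if talks fail, so the client offers 20 and keeps 230.
Round 5 (the contractor proposes): the client can get 230 next round, worth 0.52 × 230 = 119.6 now; the contractor offers that and keeps 130.4.
Round 4 (the client proposes): the contractor can get 130.4 next round, worth 0.8 × 130.4 = 104.32 now, so the client offers 104.32, keeping 145.68.
Round 3 (the contractor proposes): the client can get 145.68 next round, worth 0.52 × 145.68 = 75.7536 now. The contractor offers 75.7536 and keeps 250 − 75.7536 = 174.2464.
Round 2 (the client proposes): the contractor can get 174.2464 next round, worth 0.8 × 174.2464 = 139.39712 now, so the client offers 139.39712, keeping 110.60288.
Round 1 (the contractor proposes): the client can get 110.60288 next round, worth 0.52 × 110.60288 = 57.5134976 now; the contractor offers that and keeps 192.4865024.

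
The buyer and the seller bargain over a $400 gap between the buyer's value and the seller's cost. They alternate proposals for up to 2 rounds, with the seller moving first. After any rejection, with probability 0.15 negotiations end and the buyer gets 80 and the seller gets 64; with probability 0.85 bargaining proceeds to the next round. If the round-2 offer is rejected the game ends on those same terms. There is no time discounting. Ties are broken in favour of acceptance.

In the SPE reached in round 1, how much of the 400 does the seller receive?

By backward induction:
Round 2 (the buyer proposes): the seller gets 64 if talks fail, so the buyer offers 64 and keeps 336.
Round 1 (the seller proposes): rejecting gives the buyer an expected 0.85 × 336 + 0.15 × 80 = 297.6, so the seller offers 297.6, keeping 102.4.

102.4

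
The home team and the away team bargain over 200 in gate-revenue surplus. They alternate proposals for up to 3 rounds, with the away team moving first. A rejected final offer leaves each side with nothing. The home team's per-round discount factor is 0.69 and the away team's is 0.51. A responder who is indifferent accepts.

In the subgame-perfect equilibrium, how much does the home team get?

Round 3 (the away team proposes): the home team will accept anything ≥ 0, so the away team offers 0 and keeps 200.
Round 2 (the home team proposes): the away team can get 200 next round, worth 0.51 × 200 = 102 now, so the home team offers 102, keeping 98.
Round 1 (the away team proposes): the home team can get 98 next round, worth 0.69 × 98 = 67.62 now. The away team offers 67.62 and keeps 200 − 67.62 = 132.38.

67.62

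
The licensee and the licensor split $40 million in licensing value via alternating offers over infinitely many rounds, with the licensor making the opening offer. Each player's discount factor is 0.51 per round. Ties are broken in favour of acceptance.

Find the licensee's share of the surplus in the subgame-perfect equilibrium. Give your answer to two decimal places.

Let x be the licensor's share when the licensor proposes and y be the licensee's share when the licensee proposes.
The licensee accepts iff offered ≥ 0.51·y, so x = 40 − 0.51y. Symmetrically y = 40 − 0.51x.
Substituting: x = 40 − 0.51(40 − 0.51x), giving x(1 − 0.51·0.51) = 40(1 − 0.51).
So x = 40 × 0.49 / 0.7399 ≈ 26.4901, and the licensee receives 40 − x ≈ 13.5099.

13.51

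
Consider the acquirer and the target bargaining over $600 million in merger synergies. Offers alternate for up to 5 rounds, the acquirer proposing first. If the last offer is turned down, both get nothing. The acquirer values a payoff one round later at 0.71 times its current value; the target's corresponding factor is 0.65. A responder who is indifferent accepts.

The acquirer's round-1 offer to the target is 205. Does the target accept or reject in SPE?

Round 5 (the acquirer proposes): rejection yields 0 for the target; the acquirer offers 0 and keeps 600.
Round 4 (the target proposes): the acquirer can get 600 next round, worth 0.71 × 600 = 426 now, so the target offers 426, keeping 174.
Round 3 (the acquirer proposes): the target can get 174 next round, worth 0.65 × 174 = 113.1 now. The acquirer offers 113.1 and keeps 600 − 113.1 = 486.9.
Round 2 (the target proposes): the acquirer can get 486.9 next round, worth 0.71 × 486.9 = 345.699 now; the target offers that and keeps 254.301.
So by rejecting in round 1, the target gets 254.301 next round, worth 0.65 × 254.301 = 165.29565 now.
Offer 205 ≥ 165.29565, so the target accepts.

Accept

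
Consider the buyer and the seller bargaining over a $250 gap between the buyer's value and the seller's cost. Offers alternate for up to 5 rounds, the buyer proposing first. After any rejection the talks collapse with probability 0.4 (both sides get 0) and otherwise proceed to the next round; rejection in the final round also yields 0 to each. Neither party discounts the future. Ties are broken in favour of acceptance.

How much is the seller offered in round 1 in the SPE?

81.6

Round 5 (the buyer proposes): rejection yields 0 for the seller; the buyer offers 0 and keeps 250.
Round 4 (the seller proposes): rejecting gives the buyer an expected 0.6 × 250 = 150; the seller offers that and keeps 100.
Round 3 (the buyer proposes): rejecting gives the seller an expected 0.6 × 100 = 60; the buyer offers that and keeps 190.
Round 2 (the seller proposes): rejecting gives the buyer an expected 0.6 × 190 = 114. The seller offers 114 and keeps 250 − 114 = 136.
Round 1 (the buyer proposes): rejecting gives the seller an expected 0.6 × 136 = 81.6. The buyer offers 81.6 and keeps 250 − 81.6 = 168.4.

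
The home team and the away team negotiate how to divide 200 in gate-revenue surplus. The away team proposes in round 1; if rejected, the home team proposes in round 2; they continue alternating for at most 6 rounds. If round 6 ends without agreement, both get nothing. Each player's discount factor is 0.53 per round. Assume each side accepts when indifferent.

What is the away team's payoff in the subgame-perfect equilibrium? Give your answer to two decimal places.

Round 6 (the home team proposes): the away team will accept anything ≥ 0, so the home team offers 0 and keeps 200.
Round 5 (the away team proposes): the home team can get 200 next round, worth 0.53 × 200 = 106 now, so the away team offers 106, keeping 94.
Round 4 (the home team proposes): the away team can get 94 next round, worth 0.53 × 94 = 49.82 now, so the home team offers 49.82, keeping 150.18.
Round 3 (the away team proposes): the home team can get 150.18 next round, worth 0.53 × 150.18 = 79.5954 now. The away team offers 79.5954 and keeps 200 − 79.5954 = 120.4046.
Round 2 (the home team proposes): the away team can get 120.4046 next round, worth 0.53 × 120.4046 = 63.814438 now; the home team offers that and keeps 136.185562.
Round 1 (the away team proposes): the home team can get 136.185562 next round, worth 0.53 × 136.185562 = 72.17834786 now. The away team offers 72.17834786 and keeps 200 − 72.17834786 = 127.82165214.

127.82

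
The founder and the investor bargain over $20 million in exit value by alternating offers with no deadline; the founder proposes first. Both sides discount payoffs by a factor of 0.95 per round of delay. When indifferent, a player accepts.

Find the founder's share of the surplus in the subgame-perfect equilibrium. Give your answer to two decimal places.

Let x be the founder's share when the founder proposes and y be the investor's share when the investor proposes.
The investor accepts iff offered ≥ 0.95·y, so x = 20 − 0.95y. Symmetrically y = 20 − 0.95x.
Substituting: x = 20 − 0.95(20 − 0.95x), giving x(1 − 0.95·0.95) = 20(1 − 0.95).
So x = 20 × 0.05 / 0.0975 ≈ 10.2564, and the investor receives 20 − x ≈ 9.7436.

10.26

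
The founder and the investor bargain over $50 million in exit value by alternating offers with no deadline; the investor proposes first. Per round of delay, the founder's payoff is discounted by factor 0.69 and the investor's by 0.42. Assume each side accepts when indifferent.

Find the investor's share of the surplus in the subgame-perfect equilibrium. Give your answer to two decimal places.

In a stationary SPE each proposer offers the other exactly their discounted continuation value.
If the investor keeps x when proposing and the founder keeps y when proposing, then x = 50 − 0.69y and y = 50 − 0.42x.
Solving: x = 50(1 − 0.69) / (1 − 0.42·0.69) = 15.5 / 0.7102 ≈ 21.8248.
The founder gets 50 − 21.8248 ≈ 28.1752.

21.82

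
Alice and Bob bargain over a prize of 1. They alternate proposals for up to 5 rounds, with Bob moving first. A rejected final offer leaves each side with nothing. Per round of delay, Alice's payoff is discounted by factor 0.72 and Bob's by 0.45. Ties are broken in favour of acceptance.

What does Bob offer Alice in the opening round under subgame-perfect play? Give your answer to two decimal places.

0.52

Round 5 (Bob proposes): rejection yields 0 for Alice; Bob offers 0 and keeps 1.
Round 4 (Alice proposes): Bob can get 1 next round, worth 0.45 × 1 = 0.45 now, so Alice offers 0.45, keeping 0.55.
Round 3 (Bob proposes): Alice can get 0.55 next round, worth 0.72 × 0.55 = 0.396 now, so Bob offers 0.396, keeping 0.604.
Round 2 (Alice proposes): Bob can get 0.604 next round, worth 0.45 × 0.604 = 0.2718 now. Alice offers 0.2718 and keeps 1 − 0.2718 = 0.7282.
Round 1 (Bob proposes): Alice can get 0.7282 next round, worth 0.72 × 0.7282 = 0.524304 now, so Bob offers 0.524304, keeping 0.475696.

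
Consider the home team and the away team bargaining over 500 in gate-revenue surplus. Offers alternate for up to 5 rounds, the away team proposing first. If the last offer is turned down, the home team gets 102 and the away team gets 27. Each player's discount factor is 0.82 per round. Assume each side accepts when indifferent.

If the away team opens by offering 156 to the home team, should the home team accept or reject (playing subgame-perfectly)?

Work out the home team's continuation value if the offer is rejected.
Round 5 (the away team proposes): the home team gets 102 if talks fail, so the away team offers 102 and keeps 398.
Round 4 (the home team proposes): the away team can get 398 next round, worth 0.82 × 398 = 326.36 now; the home team offers that and keeps 173.64.
Round 3 (the away team proposes): the home team can get 173.64 next round, worth 0.82 × 173.64 = 142.3848 now, so the away team offers 142.3848, keeping 357.6152.
Round 2 (the home team proposes): the away team can get 357.6152 next round, worth 0.82 × 357.6152 = 293.244464 now, so the home team offers 293.244464, keeping 206.755536.
So by rejecting in round 1, the home team gets 206.755536 next round, worth 0.82 × 206.755536 = 169.53953952 now.
Offer 156 < 169.53953952, so the home team rejects.

Reject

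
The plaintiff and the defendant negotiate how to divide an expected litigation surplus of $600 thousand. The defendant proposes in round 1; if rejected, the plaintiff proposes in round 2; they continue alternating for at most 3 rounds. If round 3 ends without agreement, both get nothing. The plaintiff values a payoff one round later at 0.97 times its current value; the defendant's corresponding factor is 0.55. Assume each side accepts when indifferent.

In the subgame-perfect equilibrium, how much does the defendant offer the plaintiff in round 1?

261.9

Round 3 (the defendant proposes): rejection yields 0 for the plaintiff; the defendant offers 0 and keeps 600.
Round 2 (the plaintiff proposes): the defendant can get 600 next round, worth 0.55 × 600 = 330 now, so the plaintiff offers 330, keeping 270.
Round 1 (the defendant proposes): the plaintiff can get 270 next round, worth 0.97 × 270 = 261.9 now, so the defendant offers 261.9, keeping 338.1.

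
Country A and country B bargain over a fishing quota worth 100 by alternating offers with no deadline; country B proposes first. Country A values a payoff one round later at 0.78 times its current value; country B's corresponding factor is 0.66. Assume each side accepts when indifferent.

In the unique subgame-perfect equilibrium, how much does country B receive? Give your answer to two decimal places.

45.34

Let x be country B's share when country B proposes and y be country A's share when country A proposes.
Country A accepts iff offered ≥ 0.78·y, so x = 100 − 0.78y. Symmetrically y = 100 − 0.66x.
Substituting: x = 100 − 0.78(100 − 0.66x), giving x(1 − 0.66·0.78) = 100(1 − 0.78).
So x = 100 × 0.22 / 0.4852 ≈ 45.3421, and country A receives 100 − x ≈ 54.6579.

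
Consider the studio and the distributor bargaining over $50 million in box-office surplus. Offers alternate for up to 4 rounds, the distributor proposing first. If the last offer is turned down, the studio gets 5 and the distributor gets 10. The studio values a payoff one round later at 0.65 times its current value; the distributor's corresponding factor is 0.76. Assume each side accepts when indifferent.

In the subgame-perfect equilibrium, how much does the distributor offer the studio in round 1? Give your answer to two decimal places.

20.64

Round 4 (the studio proposes): the distributor gets 10 if talks fail, so the studio offers 10 and keeps 40.
Round 3 (the distributor proposes): the studio can get 40 next round, worth 0.65 × 40 = 26 now. The distributor offers 26 and keeps 50 − 26 = 24.
Round 2 (the studio proposes): the distributor can get 24 next round, worth 0.76 × 24 = 18.24 now; the studio offers that and keeps 31.76.
Round 1 (the distributor proposes): the studio can get 31.76 next round, worth 0.65 × 31.76 = 20.644 now, so the distributor offers 20.644, keeping 29.356.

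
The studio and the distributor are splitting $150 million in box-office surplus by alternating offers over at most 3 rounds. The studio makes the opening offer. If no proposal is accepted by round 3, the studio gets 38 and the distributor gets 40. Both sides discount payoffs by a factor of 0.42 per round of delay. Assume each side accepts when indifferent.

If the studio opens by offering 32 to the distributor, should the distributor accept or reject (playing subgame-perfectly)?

Work out the distributor's continuation value if the offer is rejected.
Round 3 (the studio proposes): the distributor gets 40 if talks fail, so the studio offers 40 and keeps 110.
Round 2 (the distributor proposes): the studio can get 110 next round, worth 0.42 × 110 = 46.2 now; the distributor offers that and keeps 103.8.
So by rejecting in round 1, the distributor gets 103.8 next round, worth 0.42 × 103.8 = 43.596 now.
Offer 32 < 43.596, so the distributor rejects.

Reject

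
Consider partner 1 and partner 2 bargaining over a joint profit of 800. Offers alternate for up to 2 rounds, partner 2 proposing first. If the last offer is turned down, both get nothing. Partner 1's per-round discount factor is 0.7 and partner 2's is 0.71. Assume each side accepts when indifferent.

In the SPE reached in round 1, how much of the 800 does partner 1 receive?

Solve by backward induction from round 2.
Round 2 (partner 1 proposes): partner 2 will accept anything ≥ 0, so partner 1 offers 0 and keeps 800.
Round 1 (partner 2 proposes): partner 1 can get 800 next round, worth 0.7 × 800 = 560 now, so partner 2 offers 560, keeping 240.

560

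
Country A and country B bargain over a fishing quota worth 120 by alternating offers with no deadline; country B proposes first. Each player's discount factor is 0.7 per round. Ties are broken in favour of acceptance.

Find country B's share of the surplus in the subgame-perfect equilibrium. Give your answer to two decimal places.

70.59

Let x be country B's share when country B proposes and y be country A's share when country A proposes.
Country A accepts iff offered ≥ 0.7·y, so x = 120 − 0.7y. Symmetrically y = 120 − 0.7x.
Substituting: x = 120 − 0.7(120 − 0.7x), giving x(1 − 0.7·0.7) = 120(1 − 0.7).
So x = 120 × 0.3 / 0.51 ≈ 70.5882, and country A receives 120 − x ≈ 49.4118.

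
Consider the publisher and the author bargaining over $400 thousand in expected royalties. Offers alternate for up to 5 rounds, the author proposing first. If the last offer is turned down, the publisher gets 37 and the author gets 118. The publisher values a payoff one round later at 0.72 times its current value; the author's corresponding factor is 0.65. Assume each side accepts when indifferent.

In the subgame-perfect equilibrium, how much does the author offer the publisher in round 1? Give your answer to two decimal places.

Round 5 (the author proposes): the publisher gets 37 if talks fail, so the author offers 37 and keeps 363.
Round 4 (the publisher proposes): the author can get 363 next round, worth 0.65 × 363 = 235.95 now. The publisher offers 235.95 and keeps 400 − 235.95 = 164.05.
Round 3 (the author proposes): the publisher can get 164.05 next round, worth 0.72 × 164.05 = 118.116 now; the author offers that and keeps 281.884.
Round 2 (the publisher proposes): the author can get 281.884 next round, worth 0.65 × 281.884 = 183.2246 now. The publisher offers 183.2246 and keeps 400 − 183.2246 = 216.7754.
Round 1 (the author proposes): the publisher can get 216.7754 next round, worth 0.72 × 216.7754 = 156.078288 now. The author offers 156.078288 and keeps 400 − 156.078288 = 243.921712.

156.08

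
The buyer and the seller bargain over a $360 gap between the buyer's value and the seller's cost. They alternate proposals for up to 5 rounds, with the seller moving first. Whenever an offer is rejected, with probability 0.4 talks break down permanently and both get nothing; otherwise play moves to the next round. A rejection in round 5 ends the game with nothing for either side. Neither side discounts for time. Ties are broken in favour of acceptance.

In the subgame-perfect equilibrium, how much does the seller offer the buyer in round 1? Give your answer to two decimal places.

117.50

Round 5 (the seller proposes): the buyer will accept anything ≥ 0, so the seller offers 0 and keeps 360.
Round 4 (the buyer proposes): rejecting gives the seller an expected 0.6 × 360 = 216. The buyer offers 216 and keeps 360 − 216 = 144.
Round 3 (the seller proposes): rejecting gives the buyer an expected 0.6 × 144 = 86.4; the seller offers that and keeps 273.6.
Round 2 (the buyer proposes): rejecting gives the seller an expected 0.6 × 273.6 = 164.16; the buyer offers that and keeps 195.84.
Round 1 (the seller proposes): rejecting gives the buyer an expected 0.6 × 195.84 = 117.504, so the seller offers 117.504, keeping 242.496.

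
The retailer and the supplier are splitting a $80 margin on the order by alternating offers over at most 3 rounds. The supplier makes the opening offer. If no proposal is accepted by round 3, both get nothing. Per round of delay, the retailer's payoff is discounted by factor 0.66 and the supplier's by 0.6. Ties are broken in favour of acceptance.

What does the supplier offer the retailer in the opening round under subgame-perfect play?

Round 3 (the supplier proposes): the retailer will accept anything ≥ 0, so the supplier offers 0 and keeps 80.
Round 2 (the retailer proposes): the supplier can get 80 next round, worth 0.6 × 80 = 48 now. The retailer offers 48 and keeps 80 − 48 = 32.
Round 1 (the supplier proposes): the retailer can get 32 next round, worth 0.66 × 32 = 21.12 now, so the supplier offers 21.12, keeping 58.88.

21.12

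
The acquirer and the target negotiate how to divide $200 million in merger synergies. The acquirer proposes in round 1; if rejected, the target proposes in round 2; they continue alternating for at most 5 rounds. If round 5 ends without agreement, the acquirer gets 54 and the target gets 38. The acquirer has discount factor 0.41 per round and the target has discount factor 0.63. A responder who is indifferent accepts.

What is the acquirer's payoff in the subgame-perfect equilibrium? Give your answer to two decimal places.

103.92

Round 5 (the acquirer proposes): the target gets 38 if talks fail, so the acquirer offers 38 and keeps 162.
Round 4 (the target proposes): the acquirer can get 162 next round, worth 0.41 × 162 = 66.42 now, so the target offers 66.42, keeping 133.58.
Round 3 (the acquirer proposes): the target can get 133.58 next round, worth 0.63 × 133.58 = 84.1554 now; the acquirer offers that and keeps 115.8446.
Round 2 (the target proposes): the acquirer can get 115.8446 next round, worth 0.41 × 115.8446 = 47.496286 now; the target offers that and keeps 152.503714.
Round 1 (the acquirer proposes): the target can get 152.503714 next round, worth 0.63 × 152.503714 = 96.07733982 now; the acquirer offers that and keeps 103.92266018.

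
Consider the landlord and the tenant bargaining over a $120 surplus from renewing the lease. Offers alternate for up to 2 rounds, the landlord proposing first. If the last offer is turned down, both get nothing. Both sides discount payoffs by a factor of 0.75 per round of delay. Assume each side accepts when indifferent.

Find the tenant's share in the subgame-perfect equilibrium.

Round 2 (the tenant proposes): rejection yields 0 for the landlord; the tenant offers 0 and keeps 120.
Round 1 (the landlord proposes): the tenant can get 120 next round, worth 0.75 × 120 = 90 now, so the landlord offers 90, keeping 30.

90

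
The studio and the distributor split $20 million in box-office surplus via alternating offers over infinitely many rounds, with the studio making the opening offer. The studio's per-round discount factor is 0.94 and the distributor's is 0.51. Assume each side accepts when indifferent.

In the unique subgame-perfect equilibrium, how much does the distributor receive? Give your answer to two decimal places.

1.18

When the studio proposes, the distributor accepts any offer worth at least 0.51 times what the distributor would get by proposing next round; and vice versa.
This gives x = 20 − 0.51y and y = 20 − 0.94x, where x and y are each side's share when it proposes.
Hence (1 − 0.51·0.94)x = 20(1 − 0.51), i.e. 0.5206·x = 9.8.
x ≈ 18.8244; the distributor's share is 20 − x ≈ 1.1756.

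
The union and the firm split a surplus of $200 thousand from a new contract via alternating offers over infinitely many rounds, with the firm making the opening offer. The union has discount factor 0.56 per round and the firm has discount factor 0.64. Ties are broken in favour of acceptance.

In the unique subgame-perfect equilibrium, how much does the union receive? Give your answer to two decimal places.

62.84

Let x be the firm's share when the firm proposes and y be the union's share when the union proposes.
The union accepts iff offered ≥ 0.56·y, so x = 200 − 0.56y. Symmetrically y = 200 − 0.64x.
Substituting: x = 200 − 0.56(200 − 0.64x), giving x(1 − 0.64·0.56) = 200(1 − 0.56).
So x = 200 × 0.44 / 0.6416 ≈ 137.1571, and the union receives 200 − x ≈ 62.8429.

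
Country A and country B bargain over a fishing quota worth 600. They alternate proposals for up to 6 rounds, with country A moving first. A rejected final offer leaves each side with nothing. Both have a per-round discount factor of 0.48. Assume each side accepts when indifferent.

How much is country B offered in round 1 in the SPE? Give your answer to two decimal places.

199.55

Round 6 (country B proposes): country A will accept anything ≥ 0, so country B offers 0 and keeps 600.
Round 5 (country A proposes): country B can get 600 next round, worth 0.48 × 600 = 288 now. Country A offers 288 and keeps 600 − 288 = 312.
Round 4 (country B proposes): country A can get 312 next round, worth 0.48 × 312 = 149.76 now; country B offers that and keeps 450.24.
Round 3 (country A proposes): country B can get 450.24 next round, worth 0.48 × 450.24 = 216.1152 now; country A offers that and keeps 383.8848.
Round 2 (country B proposes): country A can get 383.8848 next round, worth 0.48 × 383.8848 = 184.264704 now. Country B offers 184.264704 and keeps 600 − 184.264704 = 415.735296.
Round 1 (country A proposes): country B can get 415.735296 next round, worth 0.48 × 415.735296 = 199.55294208 now. Country A offers 199.55294208 and keeps 600 − 199.55294208 = 400.44705792.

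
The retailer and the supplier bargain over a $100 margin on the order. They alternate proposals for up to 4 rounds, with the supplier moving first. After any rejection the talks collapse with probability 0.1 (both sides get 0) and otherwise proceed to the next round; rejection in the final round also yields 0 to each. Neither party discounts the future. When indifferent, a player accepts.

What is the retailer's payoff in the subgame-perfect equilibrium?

Round 4 (the retailer proposes): the supplier will accept anything ≥ 0, so the retailer offers 0 and keeps 100.
Round 3 (the supplier proposes): rejecting gives the retailer an expected 0.9 × 100 = 90; the supplier offers that and keeps 10.
Round 2 (the retailer proposes): rejecting gives the supplier an expected 0.9 × 10 = 9. The retailer offers 9 and keeps 100 − 9 = 91.
Round 1 (the supplier proposes): rejecting gives the retailer an expected 0.9 × 91 = 81.9, so the supplier offers 81.9, keeping 18.1.

81.9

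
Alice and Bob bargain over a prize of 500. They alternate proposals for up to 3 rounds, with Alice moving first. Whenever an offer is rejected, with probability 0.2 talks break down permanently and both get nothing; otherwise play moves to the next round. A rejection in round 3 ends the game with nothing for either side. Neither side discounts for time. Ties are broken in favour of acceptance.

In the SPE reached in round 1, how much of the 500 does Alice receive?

420

Round 3 (Alice proposes): Bob will accept anything ≥ 0, so Alice offers 0 and keeps 500.
Round 2 (Bob proposes): rejecting gives Alice an expected 0.8 × 500 = 400, so Bob offers 400, keeping 100.
Round 1 (Alice proposes): rejecting gives Bob an expected 0.8 × 100 = 80; Alice offers that and keeps 420.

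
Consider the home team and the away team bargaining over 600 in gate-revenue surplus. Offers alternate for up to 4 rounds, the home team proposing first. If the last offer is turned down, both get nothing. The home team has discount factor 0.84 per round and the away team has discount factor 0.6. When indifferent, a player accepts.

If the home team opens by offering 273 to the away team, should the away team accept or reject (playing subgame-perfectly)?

Accept

Work out the away team's continuation value if the offer is rejected.
Round 4 (the away team proposes): the home team will accept anything ≥ 0, so the away team offers 0 and keeps 600.
Round 3 (the home team proposes): the away team can get 600 next round, worth 0.6 × 600 = 360 now; the home team offers that and keeps 240.
Round 2 (the away team proposes): the home team can get 240 next round, worth 0.84 × 240 = 201.6 now. The away team offers 201.6 and keeps 600 − 201.6 = 398.4.
So by rejecting in round 1, the away team gets 398.4 next round, worth 0.6 × 398.4 = 239.04 now.
Offer 273 ≥ 239.04, so the away team accepts.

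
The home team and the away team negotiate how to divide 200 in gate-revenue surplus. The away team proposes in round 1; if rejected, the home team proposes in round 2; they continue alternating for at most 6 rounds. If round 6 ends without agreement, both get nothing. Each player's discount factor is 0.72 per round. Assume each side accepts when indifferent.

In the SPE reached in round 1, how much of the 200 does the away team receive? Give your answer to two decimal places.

Round 6 (the home team proposes): the away team will accept anything ≥ 0, so the home team offers 0 and keeps 200.
Round 5 (the away team proposes): the home team can get 200 next round, worth 0.72 × 200 = 144 now. The away team offers 144 and keeps 200 − 144 = 56.
Round 4 (the home team proposes): the away team can get 56 next round, worth 0.72 × 56 = 40.32 now, so the home team offers 40.32, keeping 159.68.
Round 3 (the away team proposes): the home team can get 159.68 next round, worth 0.72 × 159.68 = 114.9696 now. The away team offers 114.9696 and keeps 200 − 114.9696 = 85.0304.
Round 2 (the home team proposes): the away team can get 85.0304 next round, worth 0.72 × 85.0304 = 61.221888 now, so the home team offers 61.221888, keeping 138.778112.
Round 1 (the away team proposes): the home team can get 138.778112 next round, worth 0.72 × 138.778112 = 99.92024064 now; the away team offers that and keeps 100.07975936.

100.08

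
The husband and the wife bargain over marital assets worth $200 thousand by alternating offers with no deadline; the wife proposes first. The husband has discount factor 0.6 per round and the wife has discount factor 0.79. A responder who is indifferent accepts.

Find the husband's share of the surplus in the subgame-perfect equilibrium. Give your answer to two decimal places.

47.91

Let x be the wife's share when the wife proposes and y be the husband's share when the husband proposes.
The husband accepts iff offered ≥ 0.6·y, so x = 200 − 0.6y. Symmetrically y = 200 − 0.79x.
Substituting: x = 200 − 0.6(200 − 0.79x), giving x(1 − 0.79·0.6) = 200(1 − 0.6).
So x = 200 × 0.4 / 0.526 ≈ 152.0913, and the husband receives 200 − x ≈ 47.9087.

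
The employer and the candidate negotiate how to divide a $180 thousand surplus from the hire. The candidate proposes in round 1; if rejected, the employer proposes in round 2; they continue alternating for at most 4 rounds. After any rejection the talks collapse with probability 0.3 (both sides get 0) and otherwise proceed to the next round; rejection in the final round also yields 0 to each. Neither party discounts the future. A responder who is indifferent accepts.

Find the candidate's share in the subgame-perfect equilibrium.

Round 4 (the employer proposes): the candidate will accept anything ≥ 0, so the employer offers 0 and keeps 180.
Round 3 (the candidate proposes): rejecting gives the employer an expected 0.7 × 180 = 126, so the candidate offers 126, keeping 54.
Round 2 (the employer proposes): rejecting gives the candidate an expected 0.7 × 54 = 37.8, so the employer offers 37.8, keeping 142.2.
Round 1 (the candidate proposes): rejecting gives the employer an expected 0.7 × 142.2 = 99.54; the candidate offers that and keeps 80.46.

80.46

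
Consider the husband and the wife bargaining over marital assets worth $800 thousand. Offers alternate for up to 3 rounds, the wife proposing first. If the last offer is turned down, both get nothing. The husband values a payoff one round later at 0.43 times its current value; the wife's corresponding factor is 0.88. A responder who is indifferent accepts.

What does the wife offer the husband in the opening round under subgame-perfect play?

Solve by backward induction from round 3.
Round 3 (the wife proposes): rejection yields 0 for the husband; the wife offers 0 and keeps 800.
Round 2 (the husband proposes): the wife can get 800 next round, worth 0.88 × 800 = 704 now, so the husband offers 704, keeping 96.
Round 1 (the wife proposes): the husband can get 96 next round, worth 0.43 × 96 = 41.28 now. The wife offers 41.28 and keeps 800 − 41.28 = 758.72.

41.28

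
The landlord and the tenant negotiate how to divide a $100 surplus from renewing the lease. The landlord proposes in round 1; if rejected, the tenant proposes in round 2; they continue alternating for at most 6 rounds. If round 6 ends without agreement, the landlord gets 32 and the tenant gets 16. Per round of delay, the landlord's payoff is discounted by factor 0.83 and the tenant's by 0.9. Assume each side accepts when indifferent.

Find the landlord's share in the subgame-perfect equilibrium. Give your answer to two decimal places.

Round 6 (the tenant proposes): the landlord gets 32 if talks fail, so the tenant offers 32 and keeps 68.
Round 5 (the landlord proposes): the tenant can get 68 next round, worth 0.9 × 68 = 61.2 now, so the landlord offers 61.2, keeping 38.8.
Round 4 (the tenant proposes): the landlord can get 38.8 next round, worth 0.83 × 38.8 = 32.204 now; the tenant offers that and keeps 67.796.
Round 3 (the landlord proposes): the tenant can get 67.796 next round, worth 0.9 × 67.796 = 61.0164 now; the landlord offers that and keeps 38.9836.
Round 2 (the tenant proposes): the landlord can get 38.9836 next round, worth 0.83 × 38.9836 = 32.356388 now, so the tenant offers 32.356388, keeping 67.643612.
Round 1 (the landlord proposes): the tenant can get 67.643612 next round, worth 0.9 × 67.643612 = 60.8792508 now. The landlord offers 60.8792508 and keeps 100 − 60.8792508 = 39.1207492.

39.12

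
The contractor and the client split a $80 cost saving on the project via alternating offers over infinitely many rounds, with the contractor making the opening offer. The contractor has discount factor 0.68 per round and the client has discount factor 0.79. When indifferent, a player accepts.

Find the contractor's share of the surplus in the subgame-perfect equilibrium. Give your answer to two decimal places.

Let x be the contractor's share when the contractor proposes and y be the client's share when the client proposes.
The client accepts iff offered ≥ 0.79·y, so x = 80 − 0.79y. Symmetrically y = 80 − 0.68x.
Substituting: x = 80 − 0.79(80 − 0.68x), giving x(1 − 0.68·0.79) = 80(1 − 0.79).
So x = 80 × 0.21 / 0.4628 ≈ 36.3008, and the client receives 80 − x ≈ 43.6992.

36.30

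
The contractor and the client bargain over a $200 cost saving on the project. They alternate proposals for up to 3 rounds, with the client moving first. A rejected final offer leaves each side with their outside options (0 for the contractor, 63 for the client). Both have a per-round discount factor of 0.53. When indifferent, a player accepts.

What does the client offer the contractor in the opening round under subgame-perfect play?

Round 3 (the client proposes): rejection yields 0 for the contractor; the client offers 0 and keeps 200.
Round 2 (the contractor proposes): the client can get 200 next round, worth 0.53 × 200 = 106 now, so the contractor offers 106, keeping 94.
Round 1 (the client proposes): the contractor can get 94 next round, worth 0.53 × 94 = 49.82 now, so the client offers 49.82, keeping 150.18.

49.82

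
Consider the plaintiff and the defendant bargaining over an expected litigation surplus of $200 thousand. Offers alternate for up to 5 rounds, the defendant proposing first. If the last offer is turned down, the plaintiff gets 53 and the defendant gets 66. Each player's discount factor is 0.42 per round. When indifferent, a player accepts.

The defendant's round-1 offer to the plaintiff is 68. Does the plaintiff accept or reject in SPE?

Accept

Work out the plaintiff's continuation value if the offer is rejected.
Round 5 (the defendant proposes): the plaintiff gets 53 if talks fail, so the defendant offers 53 and keeps 147.
Round 4 (the plaintiff proposes): the defendant can get 147 next round, worth 0.42 × 147 = 61.74 now, so the plaintiff offers 61.74, keeping 138.26.
Round 3 (the defendant proposes): the plaintiff can get 138.26 next round, worth 0.42 × 138.26 = 58.0692 now, so the defendant offers 58.0692, keeping 141.9308.
Round 2 (the plaintiff proposes): the defendant can get 141.9308 next round, worth 0.42 × 141.9308 = 59.610936 now. The plaintiff offers 59.610936 and keeps 200 − 59.610936 = 140.389064.
So by rejecting in round 1, the plaintiff gets 140.389064 next round, worth 0.42 × 140.389064 = 58.96340688 now.
Offer 68 ≥ 58.96340688, so the plaintiff accepts.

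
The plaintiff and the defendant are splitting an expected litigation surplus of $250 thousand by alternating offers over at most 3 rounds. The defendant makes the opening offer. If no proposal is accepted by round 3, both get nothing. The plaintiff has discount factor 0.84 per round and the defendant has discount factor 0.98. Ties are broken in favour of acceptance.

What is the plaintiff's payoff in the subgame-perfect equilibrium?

4.2

Round 3 (the defendant proposes): rejection yields 0 for the plaintiff; the defendant offers 0 and keeps 250.
Round 2 (the plaintiff proposes): the defendant can get 250 next round, worth 0.98 × 250 = 245 now, so the plaintiff offers 245, keeping 5.
Round 1 (the defendant proposes): the plaintiff can get 5 next round, worth 0.84 × 5 = 4.2 now; the defendant offers that and keeps 245.8.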